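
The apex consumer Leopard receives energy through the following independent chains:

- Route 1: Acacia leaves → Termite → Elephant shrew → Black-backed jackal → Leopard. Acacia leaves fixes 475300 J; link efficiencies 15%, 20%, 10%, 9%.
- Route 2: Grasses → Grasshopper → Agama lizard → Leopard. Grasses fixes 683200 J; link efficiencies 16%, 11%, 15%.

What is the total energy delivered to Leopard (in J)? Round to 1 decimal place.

1932.0 J

Route 1: 475300 × 0.15 × 0.2 × 0.1 × 0.09 = 128.331 J
Route 2: 683200 × 0.16 × 0.11 × 0.15 = 1803.648 J
Total at Leopard: 128.331 + 1803.648 = 1931.979 J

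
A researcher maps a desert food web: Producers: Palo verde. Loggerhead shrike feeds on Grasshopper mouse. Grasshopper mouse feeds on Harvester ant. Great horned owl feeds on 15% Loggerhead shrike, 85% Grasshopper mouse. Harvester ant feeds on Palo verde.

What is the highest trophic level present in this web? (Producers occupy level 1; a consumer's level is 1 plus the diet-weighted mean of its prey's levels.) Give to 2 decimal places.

4.15

Harvester ant: 1 + 1 = 2
Grasshopper mouse: 1 + 2 = 3
Loggerhead shrike: 1 + 3 = 4
Great horned owl: 1 + (0.15×4 + 0.85×3) = 4.15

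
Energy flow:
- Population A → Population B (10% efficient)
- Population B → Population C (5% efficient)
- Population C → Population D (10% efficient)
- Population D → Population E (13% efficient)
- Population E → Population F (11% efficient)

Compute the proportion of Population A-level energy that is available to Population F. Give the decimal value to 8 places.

Product of link efficiencies: 0.1 × 0.05 × 0.1 × 0.13 × 0.11 = 0.00000715

0.00000715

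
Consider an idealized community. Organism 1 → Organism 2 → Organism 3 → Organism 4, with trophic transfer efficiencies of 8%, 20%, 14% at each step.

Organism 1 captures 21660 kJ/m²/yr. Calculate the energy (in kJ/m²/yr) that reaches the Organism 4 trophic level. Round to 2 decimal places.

48.52 kJ/m²/yr

Organism 2: 21660 × 0.08 = 1732.8 kJ/m²/yr
Organism 3: 1732.8 × 0.2 = 346.56 kJ/m²/yr
Organism 4: 346.56 × 0.14 = 48.5184 kJ/m²/yr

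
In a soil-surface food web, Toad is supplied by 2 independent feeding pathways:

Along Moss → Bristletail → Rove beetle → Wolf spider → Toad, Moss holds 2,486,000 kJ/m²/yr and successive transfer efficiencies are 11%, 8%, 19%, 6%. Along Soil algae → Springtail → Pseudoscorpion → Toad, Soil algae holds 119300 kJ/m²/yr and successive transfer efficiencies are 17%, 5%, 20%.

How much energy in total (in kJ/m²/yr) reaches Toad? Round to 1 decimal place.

Via Moss: 2486000 × 0.11 × 0.08 × 0.19 × 0.06 = 249.39552 kJ/m²/yr
Via Soil algae: 119300 × 0.17 × 0.05 × 0.2 = 202.81 kJ/m²/yr
Total at Toad: 249.39552 + 202.81 = 452.20552 kJ/m²/yr

452.2 kJ/m²/yr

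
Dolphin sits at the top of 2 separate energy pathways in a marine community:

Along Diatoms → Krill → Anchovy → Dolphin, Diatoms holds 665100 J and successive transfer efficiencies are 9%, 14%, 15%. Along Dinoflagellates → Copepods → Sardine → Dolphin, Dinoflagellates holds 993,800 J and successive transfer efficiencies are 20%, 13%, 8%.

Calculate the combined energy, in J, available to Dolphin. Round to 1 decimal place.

Via Diatoms: 665100 × 0.09 × 0.14 × 0.15 = 1257.039 J
Via Dinoflagellates: 993800 × 0.2 × 0.13 × 0.08 = 2067.104 J
Total at Dolphin: 1257.039 + 2067.104 = 3324.143 J

3324.1 J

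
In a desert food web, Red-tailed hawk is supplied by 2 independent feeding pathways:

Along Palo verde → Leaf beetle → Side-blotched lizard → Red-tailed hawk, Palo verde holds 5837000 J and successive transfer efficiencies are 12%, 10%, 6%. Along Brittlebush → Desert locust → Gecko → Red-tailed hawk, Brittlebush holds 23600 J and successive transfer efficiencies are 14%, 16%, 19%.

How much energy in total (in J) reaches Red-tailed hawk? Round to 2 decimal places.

Via Palo verde: 5837000 × 0.12 × 0.1 × 0.06 = 4202.64 J
Via Brittlebush: 23600 × 0.14 × 0.16 × 0.19 = 100.4416 J
Total at Red-tailed hawk: 4202.64 + 100.4416 = 4303.0816 J

4303.08 J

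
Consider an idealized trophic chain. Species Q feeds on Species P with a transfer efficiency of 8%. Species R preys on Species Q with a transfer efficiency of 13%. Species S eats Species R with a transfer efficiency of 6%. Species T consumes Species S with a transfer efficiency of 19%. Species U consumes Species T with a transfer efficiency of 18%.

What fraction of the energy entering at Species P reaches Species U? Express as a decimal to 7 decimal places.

Product of link efficiencies: 0.08 × 0.13 × 0.06 × 0.19 × 0.18 = 0.0000213408

0.0000213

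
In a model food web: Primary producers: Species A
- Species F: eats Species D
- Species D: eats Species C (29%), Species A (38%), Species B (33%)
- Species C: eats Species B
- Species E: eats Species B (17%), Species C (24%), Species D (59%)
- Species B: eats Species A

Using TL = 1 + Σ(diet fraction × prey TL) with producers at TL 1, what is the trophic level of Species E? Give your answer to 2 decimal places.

Species B: 1 + 1 = 2
Species C: 1 + 2 = 3
Species D: 1 + (0.29×3 + 0.38×1 + 0.33×2) = 2.91
Species E: 1 + (0.17×2 + 0.24×3 + 0.59×2.91) = 3.7769
Species F: 1 + 2.91 = 3.91

3.78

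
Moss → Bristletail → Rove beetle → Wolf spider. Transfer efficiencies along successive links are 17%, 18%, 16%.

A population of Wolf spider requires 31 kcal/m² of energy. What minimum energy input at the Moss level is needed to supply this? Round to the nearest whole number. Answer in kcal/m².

6332 kcal/m²

Cumulative transfer efficiency: 0.17 × 0.18 × 0.16 = 0.004896
Moss energy = 31 / 0.004896 = 6332 kcal/m²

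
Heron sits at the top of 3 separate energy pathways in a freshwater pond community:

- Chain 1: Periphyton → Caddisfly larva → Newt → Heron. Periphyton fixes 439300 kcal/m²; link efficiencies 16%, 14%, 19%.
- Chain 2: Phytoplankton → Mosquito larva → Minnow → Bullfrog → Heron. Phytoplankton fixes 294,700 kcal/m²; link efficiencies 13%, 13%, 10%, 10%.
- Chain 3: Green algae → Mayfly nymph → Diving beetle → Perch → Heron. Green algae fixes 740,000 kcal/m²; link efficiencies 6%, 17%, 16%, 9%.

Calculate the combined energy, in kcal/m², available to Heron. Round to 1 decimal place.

2028.2 kcal/m²

Chain 1: 439300 × 0.16 × 0.14 × 0.19 = 1869.6608 kcal/m²
Chain 2: 294700 × 0.13 × 0.13 × 0.1 × 0.1 = 49.8043 kcal/m²
Chain 3: 740000 × 0.06 × 0.17 × 0.16 × 0.09 = 108.6912 kcal/m²
Total at Heron: 1869.6608 + 49.8043 + 108.6912 = 2028.1563 kcal/m²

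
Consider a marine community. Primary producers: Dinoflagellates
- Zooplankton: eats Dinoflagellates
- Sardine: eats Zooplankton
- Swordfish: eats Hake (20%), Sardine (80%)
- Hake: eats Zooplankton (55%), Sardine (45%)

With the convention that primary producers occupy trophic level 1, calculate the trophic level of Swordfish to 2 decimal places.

4.09

Zooplankton: 1 + 1 = 2
Sardine: 1 + 2 = 3
Hake: 1 + (0.55×2 + 0.45×3) = 3.45
Swordfish: 1 + (0.2×3.45 + 0.8×3) = 4.09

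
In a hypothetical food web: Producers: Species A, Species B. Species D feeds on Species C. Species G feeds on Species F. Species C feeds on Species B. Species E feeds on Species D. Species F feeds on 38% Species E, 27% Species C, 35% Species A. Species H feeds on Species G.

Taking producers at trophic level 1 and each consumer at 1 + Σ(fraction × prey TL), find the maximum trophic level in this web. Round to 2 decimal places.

5.41

Species C: 1 + 1 = 2
Species D: 1 + 2 = 3
Species E: 1 + 3 = 4
Species F: 1 + (0.38×4 + 0.27×2 + 0.35×1) = 3.41
Species G: 1 + 3.41 = 4.41
Species H: 1 + 4.41 = 5.41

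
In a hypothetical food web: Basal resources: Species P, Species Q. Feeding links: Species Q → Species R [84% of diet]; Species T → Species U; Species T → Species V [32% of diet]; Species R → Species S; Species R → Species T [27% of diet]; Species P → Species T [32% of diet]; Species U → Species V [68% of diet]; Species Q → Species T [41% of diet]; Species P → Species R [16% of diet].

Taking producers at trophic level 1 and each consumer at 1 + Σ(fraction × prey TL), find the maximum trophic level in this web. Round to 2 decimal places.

Species R: 1 + (0.84×1 + 0.16×1) = 2
Species S: 1 + 2 = 3
Species T: 1 + (0.41×1 + 0.27×2 + 0.32×1) = 2.27
Species U: 1 + 2.27 = 3.27
Species V: 1 + (0.68×3.27 + 0.32×2.27) = 3.95

3.95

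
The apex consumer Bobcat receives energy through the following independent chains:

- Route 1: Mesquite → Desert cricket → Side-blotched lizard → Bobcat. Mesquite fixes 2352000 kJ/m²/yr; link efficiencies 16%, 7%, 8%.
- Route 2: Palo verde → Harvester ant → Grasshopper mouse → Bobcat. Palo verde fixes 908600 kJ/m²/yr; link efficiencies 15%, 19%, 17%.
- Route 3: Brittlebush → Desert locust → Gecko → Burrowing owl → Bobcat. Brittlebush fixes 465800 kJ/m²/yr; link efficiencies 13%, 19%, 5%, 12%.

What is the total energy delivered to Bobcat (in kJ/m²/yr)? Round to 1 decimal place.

6578.6 kJ/m²/yr

Route 1: 2352000 × 0.16 × 0.07 × 0.08 = 2107.392 kJ/m²/yr
Route 2: 908600 × 0.15 × 0.19 × 0.17 = 4402.167 kJ/m²/yr
Route 3: 465800 × 0.13 × 0.19 × 0.05 × 0.12 = 69.03156 kJ/m²/yr
Total at Bobcat: 2107.392 + 4402.167 + 69.03156 = 6578.59056 kJ/m²/yr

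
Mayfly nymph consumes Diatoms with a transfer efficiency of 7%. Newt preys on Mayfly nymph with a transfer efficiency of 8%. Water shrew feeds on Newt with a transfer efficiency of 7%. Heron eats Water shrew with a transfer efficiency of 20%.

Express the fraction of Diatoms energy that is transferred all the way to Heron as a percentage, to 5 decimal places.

0.00784%

Product of link efficiencies: 0.07 × 0.08 × 0.07 × 0.2 = 0.0000784
As a percentage: 0.0000784 × 100 = 0.00784%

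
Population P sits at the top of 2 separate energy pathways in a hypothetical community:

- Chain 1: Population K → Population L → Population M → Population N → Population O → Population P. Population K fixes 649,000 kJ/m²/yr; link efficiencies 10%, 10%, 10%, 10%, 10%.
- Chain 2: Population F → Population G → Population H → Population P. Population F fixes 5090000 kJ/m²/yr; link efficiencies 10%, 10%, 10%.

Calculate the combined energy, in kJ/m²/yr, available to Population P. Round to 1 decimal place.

Chain 1: 649000 × 0.1 × 0.1 × 0.1 × 0.1 × 0.1 = 6.49 kJ/m²/yr
Chain 2: 5090000 × 0.1 × 0.1 × 0.1 = 5090 kJ/m²/yr
Total at Population P: 6.49 + 5090 = 5096.49 kJ/m²/yr

5096.5 kJ/m²/yr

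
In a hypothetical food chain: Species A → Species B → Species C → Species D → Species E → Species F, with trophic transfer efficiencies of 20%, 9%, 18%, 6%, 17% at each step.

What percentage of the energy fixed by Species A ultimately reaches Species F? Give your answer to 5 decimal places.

0.00330%

Product of link efficiencies: 0.2 × 0.09 × 0.18 × 0.06 × 0.17 = 0.000033048
As a percentage: 0.000033048 × 100 = 0.00330%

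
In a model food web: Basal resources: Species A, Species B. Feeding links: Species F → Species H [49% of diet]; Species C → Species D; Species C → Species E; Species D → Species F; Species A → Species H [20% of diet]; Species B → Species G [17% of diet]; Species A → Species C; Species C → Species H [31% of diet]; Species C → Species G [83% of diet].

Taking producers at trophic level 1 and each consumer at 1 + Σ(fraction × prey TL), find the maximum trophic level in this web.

Species C: 1 + 1 = 2
Species D: 1 + 2 = 3
Species E: 1 + 2 = 3
Species F: 1 + 3 = 4
Species G: 1 + (0.17×1 + 0.83×2) = 2.83
Species H: 1 + (0.49×4 + 0.2×1 + 0.31×2) = 3.78

4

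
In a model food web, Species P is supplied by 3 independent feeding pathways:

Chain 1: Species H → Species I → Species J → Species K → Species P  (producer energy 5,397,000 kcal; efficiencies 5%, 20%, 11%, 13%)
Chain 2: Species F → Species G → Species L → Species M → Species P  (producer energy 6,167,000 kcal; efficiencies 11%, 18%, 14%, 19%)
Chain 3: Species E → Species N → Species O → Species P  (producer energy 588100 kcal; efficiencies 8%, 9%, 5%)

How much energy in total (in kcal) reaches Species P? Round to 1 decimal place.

4231.5 kcal

Chain 1: 5397000 × 0.05 × 0.2 × 0.11 × 0.13 = 771.771 kcal
Chain 2: 6167000 × 0.11 × 0.18 × 0.14 × 0.19 = 3248.03556 kcal
Chain 3: 588100 × 0.08 × 0.09 × 0.05 = 211.716 kcal
Total at Species P: 771.771 + 3248.03556 + 211.716 = 4231.52256 kcal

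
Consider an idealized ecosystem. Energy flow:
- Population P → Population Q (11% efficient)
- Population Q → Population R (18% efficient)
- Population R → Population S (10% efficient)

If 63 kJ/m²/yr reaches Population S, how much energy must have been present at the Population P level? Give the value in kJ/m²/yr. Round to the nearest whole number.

31818 kJ/m²/yr

Cumulative transfer efficiency: 0.11 × 0.18 × 0.1 = 0.00198
Population P energy = 63 / 0.00198 = 31818 kJ/m²/yr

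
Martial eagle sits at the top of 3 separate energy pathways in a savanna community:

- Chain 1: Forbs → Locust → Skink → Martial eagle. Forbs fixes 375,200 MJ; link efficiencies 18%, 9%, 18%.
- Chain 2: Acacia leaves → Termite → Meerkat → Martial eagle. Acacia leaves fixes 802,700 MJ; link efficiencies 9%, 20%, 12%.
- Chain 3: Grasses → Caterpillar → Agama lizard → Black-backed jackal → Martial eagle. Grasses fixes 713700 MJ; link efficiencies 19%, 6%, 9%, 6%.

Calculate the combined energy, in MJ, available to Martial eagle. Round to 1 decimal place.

Chain 1: 375200 × 0.18 × 0.09 × 0.18 = 1094.0832 MJ
Chain 2: 802700 × 0.09 × 0.2 × 0.12 = 1733.832 MJ
Chain 3: 713700 × 0.19 × 0.06 × 0.09 × 0.06 = 43.935372 MJ
Total at Martial eagle: 1094.0832 + 1733.832 + 43.935372 = 2871.850572 MJ

2871.9 MJ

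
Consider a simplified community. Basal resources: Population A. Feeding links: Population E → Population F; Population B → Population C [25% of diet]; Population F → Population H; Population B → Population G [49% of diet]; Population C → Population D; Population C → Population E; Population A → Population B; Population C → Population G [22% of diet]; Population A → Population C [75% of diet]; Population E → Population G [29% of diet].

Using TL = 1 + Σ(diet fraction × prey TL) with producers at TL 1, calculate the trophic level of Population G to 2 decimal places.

3.42

Population B: 1 + 1 = 2
Population C: 1 + (0.75×1 + 0.25×2) = 2.25
Population D: 1 + 2.25 = 3.25
Population E: 1 + 2.25 = 3.25
Population F: 1 + 3.25 = 4.25
Population G: 1 + (0.29×3.25 + 0.49×2 + 0.22×2.25) = 3.4175
Population H: 1 + 4.25 = 5.25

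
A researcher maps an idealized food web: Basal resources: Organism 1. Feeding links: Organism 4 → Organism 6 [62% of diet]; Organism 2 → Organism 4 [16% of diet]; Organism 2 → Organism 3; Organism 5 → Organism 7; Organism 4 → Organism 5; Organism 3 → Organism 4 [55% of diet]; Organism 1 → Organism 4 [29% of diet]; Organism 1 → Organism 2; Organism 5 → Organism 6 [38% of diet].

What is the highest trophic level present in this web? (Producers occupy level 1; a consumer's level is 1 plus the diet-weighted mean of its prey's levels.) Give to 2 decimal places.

Organism 2: 1 + 1 = 2
Organism 3: 1 + 2 = 3
Organism 4: 1 + (0.55×3 + 0.16×2 + 0.29×1) = 3.26
Organism 5: 1 + 3.26 = 4.26
Organism 6: 1 + (0.38×4.26 + 0.62×3.26) = 4.64
Organism 7: 1 + 4.26 = 5.26

5.26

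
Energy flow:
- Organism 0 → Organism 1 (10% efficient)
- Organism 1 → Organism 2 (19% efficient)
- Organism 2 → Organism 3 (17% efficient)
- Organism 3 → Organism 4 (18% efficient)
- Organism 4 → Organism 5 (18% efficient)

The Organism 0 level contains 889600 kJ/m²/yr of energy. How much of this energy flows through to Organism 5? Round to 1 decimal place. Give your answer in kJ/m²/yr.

93.1 kJ/m²/yr

Organism 1: 889600 × 0.1 = 88960 kJ/m²/yr
Organism 2: 88960 × 0.19 = 16902.4 kJ/m²/yr
Organism 3: 16902.4 × 0.17 = 2873.408 kJ/m²/yr
Organism 4: 2873.408 × 0.18 = 517.21344 kJ/m²/yr
Organism 5: 517.21344 × 0.18 = 93.0984192 kJ/m²/yr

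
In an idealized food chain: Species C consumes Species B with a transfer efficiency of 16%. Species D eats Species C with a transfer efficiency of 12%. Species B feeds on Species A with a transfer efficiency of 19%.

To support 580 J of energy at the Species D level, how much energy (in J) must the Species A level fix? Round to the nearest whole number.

158991 J

Cumulative transfer efficiency: 0.19 × 0.16 × 0.12 = 0.003648
Species A energy = 580 / 0.003648 = 158991 J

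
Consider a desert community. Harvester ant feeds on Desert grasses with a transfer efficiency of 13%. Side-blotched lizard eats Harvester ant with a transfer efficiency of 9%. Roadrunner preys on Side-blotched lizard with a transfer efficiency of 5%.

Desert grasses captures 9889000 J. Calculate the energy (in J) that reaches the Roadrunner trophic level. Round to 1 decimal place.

5785.1 J

Harvester ant: 9889000 × 0.13 = 1285570 J
Side-blotched lizard: 1285570 × 0.09 = 115701.3 J
Roadrunner: 115701.3 × 0.05 = 5785.065 J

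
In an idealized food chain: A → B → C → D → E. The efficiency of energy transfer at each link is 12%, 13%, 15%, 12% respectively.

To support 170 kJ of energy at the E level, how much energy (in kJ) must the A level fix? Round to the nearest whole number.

Cumulative transfer efficiency: 0.12 × 0.13 × 0.15 × 0.12 = 0.0002808
A energy = 170 / 0.0002808 = 605413 kJ

605413 kJ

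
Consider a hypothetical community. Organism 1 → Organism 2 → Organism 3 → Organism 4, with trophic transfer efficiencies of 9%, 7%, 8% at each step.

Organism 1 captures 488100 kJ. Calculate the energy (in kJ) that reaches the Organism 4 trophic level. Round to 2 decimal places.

Organism 2: 488100 × 0.09 = 43929 kJ
Organism 3: 43929 × 0.07 = 3075.03 kJ
Organism 4: 3075.03 × 0.08 = 246.0024 kJ

246.00 kJ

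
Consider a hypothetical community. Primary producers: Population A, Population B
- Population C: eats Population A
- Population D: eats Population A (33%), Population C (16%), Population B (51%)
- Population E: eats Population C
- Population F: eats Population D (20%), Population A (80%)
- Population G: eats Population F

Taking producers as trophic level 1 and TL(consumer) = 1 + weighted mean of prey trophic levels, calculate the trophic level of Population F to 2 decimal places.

Population C: 1 + 1 = 2
Population D: 1 + (0.33×1 + 0.16×2 + 0.51×1) = 2.16
Population E: 1 + 2 = 3
Population F: 1 + (0.2×2.16 + 0.8×1) = 2.232
Population G: 1 + 2.232 = 3.232

2.23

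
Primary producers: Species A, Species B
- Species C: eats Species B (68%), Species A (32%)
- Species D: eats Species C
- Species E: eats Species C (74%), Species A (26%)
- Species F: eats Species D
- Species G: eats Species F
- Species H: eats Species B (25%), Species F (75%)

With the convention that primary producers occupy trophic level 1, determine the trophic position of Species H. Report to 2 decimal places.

4.25

Species C: 1 + (0.68×1 + 0.32×1) = 2
Species D: 1 + 2 = 3
Species E: 1 + (0.74×2 + 0.26×1) = 2.74
Species F: 1 + 3 = 4
Species G: 1 + 4 = 5
Species H: 1 + (0.25×1 + 0.75×4) = 4.25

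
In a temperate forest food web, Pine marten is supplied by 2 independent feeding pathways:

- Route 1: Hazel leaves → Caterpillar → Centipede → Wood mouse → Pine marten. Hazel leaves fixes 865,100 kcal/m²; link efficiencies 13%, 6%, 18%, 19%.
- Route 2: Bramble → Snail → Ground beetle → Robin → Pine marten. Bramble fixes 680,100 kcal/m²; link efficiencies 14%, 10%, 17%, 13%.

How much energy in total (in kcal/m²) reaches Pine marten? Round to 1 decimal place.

Route 1: 865100 × 0.13 × 0.06 × 0.18 × 0.19 = 230.774076 kcal/m²
Route 2: 680100 × 0.14 × 0.1 × 0.17 × 0.13 = 210.42294 kcal/m²
Total at Pine marten: 230.774076 + 210.42294 = 441.197016 kcal/m²

441.2 kcal/m²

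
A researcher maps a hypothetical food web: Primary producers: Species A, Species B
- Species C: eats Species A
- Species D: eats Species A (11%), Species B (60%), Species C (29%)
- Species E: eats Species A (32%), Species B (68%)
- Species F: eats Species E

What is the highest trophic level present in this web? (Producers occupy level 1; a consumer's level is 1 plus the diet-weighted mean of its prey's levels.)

Species C: 1 + 1 = 2
Species D: 1 + (0.11×1 + 0.6×1 + 0.29×2) = 2.29
Species E: 1 + (0.32×1 + 0.68×1) = 2
Species F: 1 + 2 = 3

3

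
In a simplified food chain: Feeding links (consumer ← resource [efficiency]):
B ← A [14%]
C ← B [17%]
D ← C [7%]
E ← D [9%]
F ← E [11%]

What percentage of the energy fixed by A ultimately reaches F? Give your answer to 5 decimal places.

Product of link efficiencies: 0.14 × 0.17 × 0.07 × 0.09 × 0.11 = 0.0000164934
As a percentage: 0.0000164934 × 100 = 0.00165%

0.00165%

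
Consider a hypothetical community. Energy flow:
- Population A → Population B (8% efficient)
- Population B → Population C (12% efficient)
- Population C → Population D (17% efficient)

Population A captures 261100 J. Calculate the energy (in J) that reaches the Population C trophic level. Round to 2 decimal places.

2506.56 J

Population B: 261100 × 0.08 = 20888 J
Population C: 20888 × 0.12 = 2506.56 J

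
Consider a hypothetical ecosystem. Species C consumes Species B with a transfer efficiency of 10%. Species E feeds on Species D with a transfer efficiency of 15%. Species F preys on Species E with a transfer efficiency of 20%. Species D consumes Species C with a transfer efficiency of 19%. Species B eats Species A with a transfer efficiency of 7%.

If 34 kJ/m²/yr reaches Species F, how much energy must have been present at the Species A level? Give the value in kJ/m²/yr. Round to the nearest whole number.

Cumulative transfer efficiency: 0.07 × 0.1 × 0.19 × 0.15 × 0.2 = 0.0000399
Species A energy = 34 / 0.0000399 = 852130 kJ/m²/yr

852130 kJ/m²/yr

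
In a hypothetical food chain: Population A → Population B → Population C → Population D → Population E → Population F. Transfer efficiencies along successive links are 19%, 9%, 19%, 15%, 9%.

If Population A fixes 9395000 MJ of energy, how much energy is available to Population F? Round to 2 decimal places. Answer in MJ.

Population B: 9395000 × 0.19 = 1785050 MJ
Population C: 1785050 × 0.09 = 160654.5 MJ
Population D: 160654.5 × 0.19 = 30524.355 MJ
Population E: 30524.355 × 0.15 = 4578.65325 MJ
Population F: 4578.65325 × 0.09 = 412.0787925 MJ

412.08 MJ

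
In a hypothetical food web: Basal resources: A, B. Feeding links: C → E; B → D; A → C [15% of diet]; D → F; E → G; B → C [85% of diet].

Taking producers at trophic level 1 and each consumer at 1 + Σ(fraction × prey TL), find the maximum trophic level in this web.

4

C: 1 + (0.15×1 + 0.85×1) = 2
D: 1 + 1 = 2
E: 1 + 2 = 3
F: 1 + 2 = 3
G: 1 + 3 = 4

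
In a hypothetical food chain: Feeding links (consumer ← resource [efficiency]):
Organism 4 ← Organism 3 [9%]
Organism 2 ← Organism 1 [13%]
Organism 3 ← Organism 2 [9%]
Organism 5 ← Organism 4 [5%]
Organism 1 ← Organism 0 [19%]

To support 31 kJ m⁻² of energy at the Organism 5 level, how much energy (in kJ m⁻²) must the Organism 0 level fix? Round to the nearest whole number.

3098915 kJ m⁻²

Cumulative transfer efficiency: 0.19 × 0.13 × 0.09 × 0.09 × 0.05 = 0.0000100035
Organism 0 energy = 31 / 0.0000100035 = 3098915 kJ m⁻²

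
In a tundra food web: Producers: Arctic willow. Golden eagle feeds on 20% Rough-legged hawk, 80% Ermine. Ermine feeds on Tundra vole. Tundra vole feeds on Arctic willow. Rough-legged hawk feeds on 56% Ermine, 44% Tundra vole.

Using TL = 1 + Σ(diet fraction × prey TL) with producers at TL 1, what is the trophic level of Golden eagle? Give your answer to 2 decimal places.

4.11

Tundra vole: 1 + 1 = 2
Ermine: 1 + 2 = 3
Rough-legged hawk: 1 + (0.56×3 + 0.44×2) = 3.56
Golden eagle: 1 + (0.2×3.56 + 0.8×3) = 4.112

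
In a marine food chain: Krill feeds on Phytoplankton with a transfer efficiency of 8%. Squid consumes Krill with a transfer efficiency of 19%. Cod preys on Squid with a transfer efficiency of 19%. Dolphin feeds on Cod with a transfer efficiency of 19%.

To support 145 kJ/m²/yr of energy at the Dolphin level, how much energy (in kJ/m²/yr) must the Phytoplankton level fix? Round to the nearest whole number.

264251 kJ/m²/yr

Cumulative transfer efficiency: 0.08 × 0.19 × 0.19 × 0.19 = 0.00054872
Phytoplankton energy = 145 / 0.00054872 = 264251 kJ/m²/yr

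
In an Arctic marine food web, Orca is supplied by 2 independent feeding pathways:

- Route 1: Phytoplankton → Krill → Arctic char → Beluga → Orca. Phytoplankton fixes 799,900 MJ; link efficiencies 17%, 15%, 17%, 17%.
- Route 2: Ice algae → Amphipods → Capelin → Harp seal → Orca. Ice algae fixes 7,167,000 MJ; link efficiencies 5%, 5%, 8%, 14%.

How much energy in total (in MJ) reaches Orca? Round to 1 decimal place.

790.2 MJ

Route 1: 799900 × 0.17 × 0.15 × 0.17 × 0.17 = 589.486305 MJ
Route 2: 7167000 × 0.05 × 0.05 × 0.08 × 0.14 = 200.676 MJ
Total at Orca: 589.486305 + 200.676 = 790.162305 MJ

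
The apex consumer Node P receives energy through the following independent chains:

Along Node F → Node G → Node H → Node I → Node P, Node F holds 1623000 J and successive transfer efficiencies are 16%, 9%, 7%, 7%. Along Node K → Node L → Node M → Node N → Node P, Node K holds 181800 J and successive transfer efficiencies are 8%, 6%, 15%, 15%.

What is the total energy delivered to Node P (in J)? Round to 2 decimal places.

134.15 J

Via Node F: 1623000 × 0.16 × 0.09 × 0.07 × 0.07 = 114.51888 J
Via Node K: 181800 × 0.08 × 0.06 × 0.15 × 0.15 = 19.6344 J
Total at Node P: 114.51888 + 19.6344 = 134.15328 J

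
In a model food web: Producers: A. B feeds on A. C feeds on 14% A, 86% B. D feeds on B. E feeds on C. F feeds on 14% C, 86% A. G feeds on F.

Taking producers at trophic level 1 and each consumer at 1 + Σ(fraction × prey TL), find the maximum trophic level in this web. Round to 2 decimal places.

3.86

B: 1 + 1 = 2
C: 1 + (0.14×1 + 0.86×2) = 2.86
D: 1 + 2 = 3
E: 1 + 2.86 = 3.86
F: 1 + (0.14×2.86 + 0.86×1) = 2.2604
G: 1 + 2.2604 = 3.2604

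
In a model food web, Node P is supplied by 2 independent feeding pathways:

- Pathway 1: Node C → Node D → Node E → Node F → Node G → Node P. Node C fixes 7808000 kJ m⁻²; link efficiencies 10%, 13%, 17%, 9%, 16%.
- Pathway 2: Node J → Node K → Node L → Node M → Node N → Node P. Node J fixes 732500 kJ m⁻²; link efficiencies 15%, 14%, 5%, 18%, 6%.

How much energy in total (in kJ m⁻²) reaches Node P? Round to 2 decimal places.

256.79 kJ m⁻²

Pathway 1: 7808000 × 0.1 × 0.13 × 0.17 × 0.09 × 0.16 = 248.481792 kJ m⁻²
Pathway 2: 732500 × 0.15 × 0.14 × 0.05 × 0.18 × 0.06 = 8.30655 kJ m⁻²
Total at Node P: 248.481792 + 8.30655 = 256.788342 kJ m⁻²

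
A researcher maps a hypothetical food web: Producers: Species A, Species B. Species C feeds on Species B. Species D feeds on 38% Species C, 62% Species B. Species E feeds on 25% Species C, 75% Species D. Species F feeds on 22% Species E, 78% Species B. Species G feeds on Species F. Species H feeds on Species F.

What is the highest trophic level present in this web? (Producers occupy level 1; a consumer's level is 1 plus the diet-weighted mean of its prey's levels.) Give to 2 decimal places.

Species C: 1 + 1 = 2
Species D: 1 + (0.38×2 + 0.62×1) = 2.38
Species E: 1 + (0.25×2 + 0.75×2.38) = 3.285
Species F: 1 + (0.22×3.285 + 0.78×1) = 2.5027
Species G: 1 + 2.5027 = 3.5027
Species H: 1 + 2.5027 = 3.5027

3.50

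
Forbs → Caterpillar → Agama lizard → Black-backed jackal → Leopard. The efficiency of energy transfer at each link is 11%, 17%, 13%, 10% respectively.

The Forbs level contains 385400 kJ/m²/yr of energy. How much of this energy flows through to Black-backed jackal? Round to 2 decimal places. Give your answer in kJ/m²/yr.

936.91 kJ/m²/yr

Caterpillar: 385400 × 0.11 = 42394 kJ/m²/yr
Agama lizard: 42394 × 0.17 = 7206.98 kJ/m²/yr
Black-backed jackal: 7206.98 × 0.13 = 936.9074 kJ/m²/yr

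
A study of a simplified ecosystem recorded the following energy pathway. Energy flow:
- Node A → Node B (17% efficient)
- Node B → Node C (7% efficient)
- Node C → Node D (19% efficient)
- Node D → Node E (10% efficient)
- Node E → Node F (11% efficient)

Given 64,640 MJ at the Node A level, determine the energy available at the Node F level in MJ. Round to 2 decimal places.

1.61 MJ

Node B: 64640 × 0.17 = 10988.8 MJ
Node C: 10988.8 × 0.07 = 769.216 MJ
Node D: 769.216 × 0.19 = 146.15104 MJ
Node E: 146.15104 × 0.1 = 14.615104 MJ
Node F: 14.615104 × 0.11 = 1.60766144 MJ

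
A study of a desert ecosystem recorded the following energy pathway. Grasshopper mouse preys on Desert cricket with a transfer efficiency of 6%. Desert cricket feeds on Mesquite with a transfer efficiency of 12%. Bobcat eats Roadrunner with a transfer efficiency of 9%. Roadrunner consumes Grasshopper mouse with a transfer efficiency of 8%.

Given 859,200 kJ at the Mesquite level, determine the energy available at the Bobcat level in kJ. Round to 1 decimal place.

Desert cricket: 859200 × 0.12 = 103104 kJ
Grasshopper mouse: 103104 × 0.06 = 6186.24 kJ
Roadrunner: 6186.24 × 0.08 = 494.8992 kJ
Bobcat: 494.8992 × 0.09 = 44.540928 kJ

44.5 kJ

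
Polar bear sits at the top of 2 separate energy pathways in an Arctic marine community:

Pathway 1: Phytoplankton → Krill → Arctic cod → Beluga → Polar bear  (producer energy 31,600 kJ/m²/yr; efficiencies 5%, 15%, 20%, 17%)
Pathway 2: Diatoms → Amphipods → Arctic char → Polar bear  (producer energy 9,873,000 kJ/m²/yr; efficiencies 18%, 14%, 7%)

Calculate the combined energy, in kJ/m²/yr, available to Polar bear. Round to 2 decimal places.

17424.03 kJ/m²/yr

Pathway 1: 31600 × 0.05 × 0.15 × 0.2 × 0.17 = 8.058 kJ/m²/yr
Pathway 2: 9873000 × 0.18 × 0.14 × 0.07 = 17415.972 kJ/m²/yr
Total at Polar bear: 8.058 + 17415.972 = 17424.03 kJ/m²/yr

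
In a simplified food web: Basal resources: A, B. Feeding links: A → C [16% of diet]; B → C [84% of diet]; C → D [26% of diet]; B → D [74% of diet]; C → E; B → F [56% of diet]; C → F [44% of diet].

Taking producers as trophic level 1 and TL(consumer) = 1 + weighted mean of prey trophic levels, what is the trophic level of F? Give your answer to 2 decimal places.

2.44

C: 1 + (0.16×1 + 0.84×1) = 2
D: 1 + (0.26×2 + 0.74×1) = 2.26
E: 1 + 2 = 3
F: 1 + (0.56×1 + 0.44×2) = 2.44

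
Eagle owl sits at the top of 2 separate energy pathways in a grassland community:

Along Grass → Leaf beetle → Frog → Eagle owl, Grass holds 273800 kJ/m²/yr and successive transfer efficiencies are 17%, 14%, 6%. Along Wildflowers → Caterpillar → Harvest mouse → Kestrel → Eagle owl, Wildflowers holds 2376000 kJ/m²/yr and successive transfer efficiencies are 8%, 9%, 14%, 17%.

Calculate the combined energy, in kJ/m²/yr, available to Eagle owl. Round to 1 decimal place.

Via Grass: 273800 × 0.17 × 0.14 × 0.06 = 390.9864 kJ/m²/yr
Via Wildflowers: 2376000 × 0.08 × 0.09 × 0.14 × 0.17 = 407.15136 kJ/m²/yr
Total at Eagle owl: 390.9864 + 407.15136 = 798.13776 kJ/m²/yr

798.1 kJ/m²/yr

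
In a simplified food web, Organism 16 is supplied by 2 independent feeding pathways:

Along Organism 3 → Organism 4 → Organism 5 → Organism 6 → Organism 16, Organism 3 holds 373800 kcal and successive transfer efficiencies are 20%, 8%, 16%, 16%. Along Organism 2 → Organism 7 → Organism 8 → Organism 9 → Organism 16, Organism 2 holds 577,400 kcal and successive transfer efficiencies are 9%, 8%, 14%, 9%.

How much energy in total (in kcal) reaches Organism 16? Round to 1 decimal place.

Via Organism 3: 373800 × 0.2 × 0.08 × 0.16 × 0.16 = 153.10848 kcal
Via Organism 2: 577400 × 0.09 × 0.08 × 0.14 × 0.09 = 52.381728 kcal
Total at Organism 16: 153.10848 + 52.381728 = 205.490208 kcal

205.5 kcal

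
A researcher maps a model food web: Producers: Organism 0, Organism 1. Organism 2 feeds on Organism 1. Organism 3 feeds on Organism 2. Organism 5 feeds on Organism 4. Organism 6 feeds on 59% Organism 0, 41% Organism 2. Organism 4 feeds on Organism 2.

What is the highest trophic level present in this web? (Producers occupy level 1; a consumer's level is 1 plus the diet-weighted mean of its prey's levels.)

Organism 2: 1 + 1 = 2
Organism 3: 1 + 2 = 3
Organism 4: 1 + 2 = 3
Organism 5: 1 + 3 = 4
Organism 6: 1 + (0.59×1 + 0.41×2) = 2.41

4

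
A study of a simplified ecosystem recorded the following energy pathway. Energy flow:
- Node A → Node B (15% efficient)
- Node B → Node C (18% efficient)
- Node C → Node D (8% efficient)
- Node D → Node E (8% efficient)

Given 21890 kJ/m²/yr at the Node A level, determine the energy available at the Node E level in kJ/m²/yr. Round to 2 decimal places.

Node B: 21890 × 0.15 = 3283.5 kJ/m²/yr
Node C: 3283.5 × 0.18 = 591.03 kJ/m²/yr
Node D: 591.03 × 0.08 = 47.2824 kJ/m²/yr
Node E: 47.2824 × 0.08 = 3.782592 kJ/m²/yr

3.78 kJ/m²/yr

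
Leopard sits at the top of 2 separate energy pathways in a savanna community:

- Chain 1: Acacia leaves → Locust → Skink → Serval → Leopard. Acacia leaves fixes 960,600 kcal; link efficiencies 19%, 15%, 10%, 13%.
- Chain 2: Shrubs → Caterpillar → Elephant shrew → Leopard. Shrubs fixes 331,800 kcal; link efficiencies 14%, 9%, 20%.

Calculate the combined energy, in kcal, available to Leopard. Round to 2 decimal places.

1192.04 kcal

Chain 1: 960600 × 0.19 × 0.15 × 0.1 × 0.13 = 355.9023 kcal
Chain 2: 331800 × 0.14 × 0.09 × 0.2 = 836.136 kcal
Total at Leopard: 355.9023 + 836.136 = 1192.0383 kcal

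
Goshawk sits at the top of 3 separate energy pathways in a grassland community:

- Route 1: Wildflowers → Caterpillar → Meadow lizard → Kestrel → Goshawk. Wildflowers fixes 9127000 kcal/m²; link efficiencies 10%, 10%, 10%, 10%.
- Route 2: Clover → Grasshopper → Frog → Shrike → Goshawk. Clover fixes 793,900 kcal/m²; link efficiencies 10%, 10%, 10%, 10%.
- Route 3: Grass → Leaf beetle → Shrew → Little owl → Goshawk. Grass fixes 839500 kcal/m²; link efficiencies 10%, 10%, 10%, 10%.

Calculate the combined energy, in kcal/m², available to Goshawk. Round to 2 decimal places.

Route 1: 9127000 × 0.1 × 0.1 × 0.1 × 0.1 = 912.7 kcal/m²
Route 2: 793900 × 0.1 × 0.1 × 0.1 × 0.1 = 79.39 kcal/m²
Route 3: 839500 × 0.1 × 0.1 × 0.1 × 0.1 = 83.95 kcal/m²
Total at Goshawk: 912.7 + 79.39 + 83.95 = 1076.04 kcal/m²

1076.04 kcal/m²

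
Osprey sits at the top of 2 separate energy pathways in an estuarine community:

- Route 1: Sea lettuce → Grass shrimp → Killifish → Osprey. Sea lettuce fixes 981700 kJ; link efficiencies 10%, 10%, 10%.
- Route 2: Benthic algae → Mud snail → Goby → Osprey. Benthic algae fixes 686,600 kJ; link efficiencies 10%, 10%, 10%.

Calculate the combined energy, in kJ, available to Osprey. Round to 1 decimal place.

1668.3 kJ

Route 1: 981700 × 0.1 × 0.1 × 0.1 = 981.7 kJ
Route 2: 686600 × 0.1 × 0.1 × 0.1 = 686.6 kJ
Total at Osprey: 981.7 + 686.6 = 1668.3 kJ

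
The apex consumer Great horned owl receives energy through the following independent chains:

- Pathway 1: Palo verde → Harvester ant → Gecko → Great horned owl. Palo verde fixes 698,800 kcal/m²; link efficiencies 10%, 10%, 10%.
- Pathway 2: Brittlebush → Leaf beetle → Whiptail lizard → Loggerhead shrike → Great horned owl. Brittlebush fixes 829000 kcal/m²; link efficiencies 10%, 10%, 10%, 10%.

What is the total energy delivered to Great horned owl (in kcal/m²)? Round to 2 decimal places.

Pathway 1: 698800 × 0.1 × 0.1 × 0.1 = 698.8 kcal/m²
Pathway 2: 829000 × 0.1 × 0.1 × 0.1 × 0.1 = 82.9 kcal/m²
Total at Great horned owl: 698.8 + 82.9 = 781.7 kcal/m²

781.70 kcal/m²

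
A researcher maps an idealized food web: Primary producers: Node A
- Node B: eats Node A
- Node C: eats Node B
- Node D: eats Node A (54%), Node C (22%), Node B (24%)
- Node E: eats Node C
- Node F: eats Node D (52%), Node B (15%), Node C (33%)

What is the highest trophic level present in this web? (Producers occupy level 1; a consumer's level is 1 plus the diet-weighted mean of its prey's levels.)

4

Node B: 1 + 1 = 2
Node C: 1 + 2 = 3
Node D: 1 + (0.54×1 + 0.22×3 + 0.24×2) = 2.68
Node E: 1 + 3 = 4
Node F: 1 + (0.52×2.68 + 0.15×2 + 0.33×3) = 3.6836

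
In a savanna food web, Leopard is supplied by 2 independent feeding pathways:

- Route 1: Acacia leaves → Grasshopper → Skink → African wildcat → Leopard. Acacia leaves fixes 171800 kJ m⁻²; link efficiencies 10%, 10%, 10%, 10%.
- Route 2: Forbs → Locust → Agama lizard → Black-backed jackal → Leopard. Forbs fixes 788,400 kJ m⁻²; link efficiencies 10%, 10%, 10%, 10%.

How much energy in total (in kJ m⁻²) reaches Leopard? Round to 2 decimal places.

96.02 kJ m⁻²

Route 1: 171800 × 0.1 × 0.1 × 0.1 × 0.1 = 17.18 kJ m⁻²
Route 2: 788400 × 0.1 × 0.1 × 0.1 × 0.1 = 78.84 kJ m⁻²
Total at Leopard: 17.18 + 78.84 = 96.02 kJ m⁻²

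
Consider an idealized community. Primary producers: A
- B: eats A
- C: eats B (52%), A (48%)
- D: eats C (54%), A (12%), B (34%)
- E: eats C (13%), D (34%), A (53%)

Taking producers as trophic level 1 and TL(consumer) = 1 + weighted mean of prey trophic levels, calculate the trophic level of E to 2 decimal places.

B: 1 + 1 = 2
C: 1 + (0.52×2 + 0.48×1) = 2.52
D: 1 + (0.54×2.52 + 0.12×1 + 0.34×2) = 3.1608
E: 1 + (0.13×2.52 + 0.34×3.1608 + 0.53×1) = 2.932272

2.93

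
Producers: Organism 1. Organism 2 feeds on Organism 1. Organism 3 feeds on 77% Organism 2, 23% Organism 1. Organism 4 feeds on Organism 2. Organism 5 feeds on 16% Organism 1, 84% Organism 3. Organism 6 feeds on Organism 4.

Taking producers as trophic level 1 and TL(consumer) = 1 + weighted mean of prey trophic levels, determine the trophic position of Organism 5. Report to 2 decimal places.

3.49

Organism 2: 1 + 1 = 2
Organism 3: 1 + (0.77×2 + 0.23×1) = 2.77
Organism 4: 1 + 2 = 3
Organism 5: 1 + (0.16×1 + 0.84×2.77) = 3.4868
Organism 6: 1 + 3 = 4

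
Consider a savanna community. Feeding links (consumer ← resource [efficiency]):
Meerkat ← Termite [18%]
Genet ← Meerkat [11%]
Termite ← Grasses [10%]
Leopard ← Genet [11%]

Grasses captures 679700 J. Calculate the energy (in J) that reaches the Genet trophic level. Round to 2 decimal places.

Termite: 679700 × 0.1 = 67970 J
Meerkat: 67970 × 0.18 = 12234.6 J
Genet: 12234.6 × 0.11 = 1345.806 J

1345.81 J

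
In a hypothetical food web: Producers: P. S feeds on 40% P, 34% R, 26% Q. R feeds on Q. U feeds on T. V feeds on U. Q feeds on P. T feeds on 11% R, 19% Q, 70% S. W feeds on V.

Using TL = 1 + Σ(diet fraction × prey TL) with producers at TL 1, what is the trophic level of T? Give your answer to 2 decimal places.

3.77

Q: 1 + 1 = 2
R: 1 + 2 = 3
S: 1 + (0.4×1 + 0.34×3 + 0.26×2) = 2.94
T: 1 + (0.11×3 + 0.19×2 + 0.7×2.94) = 3.768
U: 1 + 3.768 = 4.768
V: 1 + 4.768 = 5.768
W: 1 + 5.768 = 6.768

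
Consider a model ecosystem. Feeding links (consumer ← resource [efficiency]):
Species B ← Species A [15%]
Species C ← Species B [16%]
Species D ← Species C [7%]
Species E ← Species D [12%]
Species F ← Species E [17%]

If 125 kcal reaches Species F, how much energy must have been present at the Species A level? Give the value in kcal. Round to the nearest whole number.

Cumulative transfer efficiency: 0.15 × 0.16 × 0.07 × 0.12 × 0.17 = 0.000034272
Species A energy = 125 / 0.000034272 = 3647292 kcal

3647292 kcal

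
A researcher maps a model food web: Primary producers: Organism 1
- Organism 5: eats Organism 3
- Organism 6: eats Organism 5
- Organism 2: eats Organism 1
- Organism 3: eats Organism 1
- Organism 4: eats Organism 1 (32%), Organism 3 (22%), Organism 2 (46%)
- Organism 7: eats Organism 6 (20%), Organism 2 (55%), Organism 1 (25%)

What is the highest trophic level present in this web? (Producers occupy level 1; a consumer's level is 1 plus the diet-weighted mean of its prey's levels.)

Organism 2: 1 + 1 = 2
Organism 3: 1 + 1 = 2
Organism 4: 1 + (0.32×1 + 0.22×2 + 0.46×2) = 2.68
Organism 5: 1 + 2 = 3
Organism 6: 1 + 3 = 4
Organism 7: 1 + (0.2×4 + 0.55×2 + 0.25×1) = 3.15

4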